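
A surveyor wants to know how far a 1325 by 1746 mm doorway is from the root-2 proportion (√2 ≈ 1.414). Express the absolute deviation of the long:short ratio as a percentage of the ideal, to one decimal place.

6.8%

Ratio = 1746 / 1325 ≈ 1.3177.
Ideal root-2 ≈ 1.4142. |1.3177 − 1.4142| / 1.4142 ≈ 6.82% → 6.8%.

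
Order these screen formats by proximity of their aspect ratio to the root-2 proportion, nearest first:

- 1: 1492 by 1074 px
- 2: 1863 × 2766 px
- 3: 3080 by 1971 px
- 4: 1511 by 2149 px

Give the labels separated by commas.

4, 1, 2, 3

1: 1492/1074 ≈ 1.389 → |1.389 − 1.414| = 0.025
2: 2766/1863 ≈ 1.485 → |1.485 − 1.414| = 0.071
3: 3080/1971 ≈ 1.563 → |1.563 − 1.414| = 0.149
4: 2149/1511 ≈ 1.422 → |1.422 − 1.414| = 0.008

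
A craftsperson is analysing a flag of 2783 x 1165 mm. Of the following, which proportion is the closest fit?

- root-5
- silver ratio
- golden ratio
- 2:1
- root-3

silver ratio

2783/1165 ≈ 2.389. Nearest candidates are silver ratio (2.414, off by 0.025) and root-5 (2.236, off by 0.153).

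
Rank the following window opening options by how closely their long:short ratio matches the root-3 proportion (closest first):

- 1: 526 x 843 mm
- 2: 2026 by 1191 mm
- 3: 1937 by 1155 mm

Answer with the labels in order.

2, 3, 1

1: 843/526 ≈ 1.603 → |1.603 − 1.732| = 0.129
2: 2026/1191 ≈ 1.701 → |1.701 − 1.732| = 0.031
3: 1937/1155 ≈ 1.677 → |1.677 − 1.732| = 0.055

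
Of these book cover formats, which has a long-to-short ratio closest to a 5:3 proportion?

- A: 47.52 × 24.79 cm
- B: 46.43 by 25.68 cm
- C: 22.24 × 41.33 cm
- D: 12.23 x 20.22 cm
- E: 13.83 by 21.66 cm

Ratios (long/short): A ≈ 1.917; B ≈ 1.808; C ≈ 1.858; D ≈ 1.653; E ≈ 1.566.
5:3 ≈ 1.667; option D is nearest (Δ 0.014).

D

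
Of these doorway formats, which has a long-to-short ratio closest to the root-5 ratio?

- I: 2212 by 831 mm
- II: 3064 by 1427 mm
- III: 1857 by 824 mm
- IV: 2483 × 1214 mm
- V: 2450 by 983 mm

Ratios (long/short): I ≈ 2.662; II ≈ 2.147; III ≈ 2.254; IV ≈ 2.045; V ≈ 2.492.
root-5 ≈ 2.236; option III is nearest (Δ 0.018).

III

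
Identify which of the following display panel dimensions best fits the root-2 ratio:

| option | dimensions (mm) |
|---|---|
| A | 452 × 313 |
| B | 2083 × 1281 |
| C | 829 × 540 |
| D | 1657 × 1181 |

Target root-2 ≈ 1.414.
A: 1.444 (Δ0.030)  B: 1.626 (Δ0.212)  C: 1.535 (Δ0.121)  D: 1.403 (Δ0.011)

D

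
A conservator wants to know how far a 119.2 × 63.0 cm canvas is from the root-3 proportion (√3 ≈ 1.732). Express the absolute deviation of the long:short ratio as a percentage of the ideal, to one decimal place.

Ratio = 119.2 / 63.0 ≈ 1.8921.
Ideal root-3 ≈ 1.7321. |1.8921 − 1.7321| / 1.7321 ≈ 9.24% → 9.2%.

9.2%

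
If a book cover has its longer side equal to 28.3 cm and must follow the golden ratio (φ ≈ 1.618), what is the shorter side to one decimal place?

golden ratio ≈ 1.61803.
Shorter side = 28.3 ÷ 1.61803 ≈ 17.490 → 17.5 cm.

17.5 cm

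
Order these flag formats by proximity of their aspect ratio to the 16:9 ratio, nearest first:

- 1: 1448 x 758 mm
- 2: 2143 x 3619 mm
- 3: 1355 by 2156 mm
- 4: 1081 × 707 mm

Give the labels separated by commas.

2, 1, 3, 4

1: 1448/758 ≈ 1.910 → |1.910 − 1.778| = 0.132
2: 3619/2143 ≈ 1.689 → |1.689 − 1.778| = 0.089
3: 2156/1355 ≈ 1.591 → |1.591 − 1.778| = 0.187
4: 1081/707 ≈ 1.529 → |1.529 − 1.778| = 0.249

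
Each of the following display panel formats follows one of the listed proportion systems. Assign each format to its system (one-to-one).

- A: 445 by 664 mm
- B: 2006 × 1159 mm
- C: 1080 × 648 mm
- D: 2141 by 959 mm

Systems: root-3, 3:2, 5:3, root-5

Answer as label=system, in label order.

Ratios: A ≈ 1.492; B ≈ 1.731; C ≈ 1.667; D ≈ 2.233.
Targets: root-3 ≈ 1.732; 3:2 ≈ 1.500; 5:3 ≈ 1.667; root-5 ≈ 2.236.

A=3:2, B=root-3, C=5:3, D=root-5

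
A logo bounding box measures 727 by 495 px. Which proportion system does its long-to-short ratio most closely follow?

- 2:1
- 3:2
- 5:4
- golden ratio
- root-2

Ratio = 727 / 495 ≈ 1.469.
Distances: 2:1 2.000 (Δ 0.531); 3:2 1.500 (Δ 0.031); 5:4 1.250 (Δ 0.219); golden ratio 1.618 (Δ 0.149); root-2 1.414 (Δ 0.055).

3:2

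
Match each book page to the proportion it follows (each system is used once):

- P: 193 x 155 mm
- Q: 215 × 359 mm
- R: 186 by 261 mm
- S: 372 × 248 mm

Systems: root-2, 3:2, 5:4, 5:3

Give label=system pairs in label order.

Ratios: P ≈ 1.245; Q ≈ 1.670; R ≈ 1.403; S ≈ 1.500.
Targets: root-2 ≈ 1.414; 3:2 ≈ 1.500; 5:4 ≈ 1.250; 5:3 ≈ 1.667.

P=5:4, Q=5:3, R=root-2, S=3:2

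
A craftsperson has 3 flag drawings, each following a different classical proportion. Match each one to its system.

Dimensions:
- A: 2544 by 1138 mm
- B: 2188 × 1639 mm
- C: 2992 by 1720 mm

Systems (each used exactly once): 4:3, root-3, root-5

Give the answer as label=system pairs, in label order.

A=root-5, B=4:3, C=root-3

A = 2544/1138 ≈ 2.236 → root-5 (2.236)
B = 2188/1639 ≈ 1.335 → 4:3 (1.333)
C = 2992/1720 ≈ 1.740 → root-3 (1.732)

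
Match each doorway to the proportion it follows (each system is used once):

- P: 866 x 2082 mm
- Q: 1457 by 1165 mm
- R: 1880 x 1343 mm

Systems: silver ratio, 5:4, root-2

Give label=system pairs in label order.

P=silver ratio, Q=5:4, R=root-2

Ratios: P ≈ 2.404; Q ≈ 1.251; R ≈ 1.400.
Targets: silver ratio ≈ 2.414; 5:4 ≈ 1.250; root-2 ≈ 1.414.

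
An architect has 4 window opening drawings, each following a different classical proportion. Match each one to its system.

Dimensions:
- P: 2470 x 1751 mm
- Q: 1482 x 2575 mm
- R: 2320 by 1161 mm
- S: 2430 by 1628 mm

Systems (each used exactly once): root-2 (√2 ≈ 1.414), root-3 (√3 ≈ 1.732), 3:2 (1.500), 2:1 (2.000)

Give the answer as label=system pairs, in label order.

P = 2470/1751 ≈ 1.411 → root-2 (1.414)
Q = 2575/1482 ≈ 1.738 → root-3 (1.732)
R = 2320/1161 ≈ 1.998 → 2:1 (2.000)
S = 2430/1628 ≈ 1.493 → 3:2 (1.500)

P=root-2, Q=root-3, R=2:1, S=3:2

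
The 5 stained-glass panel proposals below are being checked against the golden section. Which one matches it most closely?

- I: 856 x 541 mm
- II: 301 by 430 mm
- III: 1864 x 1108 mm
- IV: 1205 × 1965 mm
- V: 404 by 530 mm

IV

Target golden ratio ≈ 1.618.
I: 1.582 (Δ0.036)  II: 1.429 (Δ0.189)  III: 1.682 (Δ0.064)  IV: 1.631 (Δ0.013)  V: 1.312 (Δ0.306)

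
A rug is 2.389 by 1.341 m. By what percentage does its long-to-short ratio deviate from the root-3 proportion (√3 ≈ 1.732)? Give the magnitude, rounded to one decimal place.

2.9%

Ratio = 2.389 / 1.341 ≈ 1.7815.
Ideal root-3 ≈ 1.7321. |1.7815 − 1.7321| / 1.7321 ≈ 2.85% → 2.9%.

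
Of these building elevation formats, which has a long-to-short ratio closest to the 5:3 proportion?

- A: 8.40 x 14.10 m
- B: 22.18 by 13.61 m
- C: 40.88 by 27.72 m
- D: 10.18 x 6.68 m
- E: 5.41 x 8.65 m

Target 5:3 ≈ 1.667.
A: 1.679 (Δ0.012)  B: 1.630 (Δ0.037)  C: 1.475 (Δ0.192)  D: 1.524 (Δ0.143)  E: 1.599 (Δ0.068)

A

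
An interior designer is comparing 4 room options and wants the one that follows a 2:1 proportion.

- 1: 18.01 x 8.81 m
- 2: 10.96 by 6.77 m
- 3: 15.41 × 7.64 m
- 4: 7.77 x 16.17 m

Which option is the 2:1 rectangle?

Target 2:1 ≈ 2.000.
1: 2.044 (Δ0.044)  2: 1.619 (Δ0.381)  3: 2.017 (Δ0.017)  4: 2.081 (Δ0.081)

3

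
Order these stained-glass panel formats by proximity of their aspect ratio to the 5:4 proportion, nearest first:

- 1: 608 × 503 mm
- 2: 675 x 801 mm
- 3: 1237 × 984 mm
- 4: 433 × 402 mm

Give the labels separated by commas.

1: 608/503 ≈ 1.209 → |1.209 − 1.250| = 0.041
2: 801/675 ≈ 1.187 → |1.187 − 1.250| = 0.063
3: 1237/984 ≈ 1.257 → |1.257 − 1.250| = 0.007
4: 433/402 ≈ 1.077 → |1.077 − 1.250| = 0.173

3, 1, 2, 4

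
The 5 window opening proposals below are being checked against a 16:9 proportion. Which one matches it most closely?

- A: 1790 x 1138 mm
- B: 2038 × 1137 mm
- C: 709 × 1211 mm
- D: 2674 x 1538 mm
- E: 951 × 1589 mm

B

Target 16:9 ≈ 1.778.
A: 1.573 (Δ0.205)  B: 1.792 (Δ0.014)  C: 1.708 (Δ0.070)  D: 1.739 (Δ0.039)  E: 1.671 (Δ0.107)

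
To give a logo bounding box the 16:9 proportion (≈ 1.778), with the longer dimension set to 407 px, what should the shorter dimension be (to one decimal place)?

228.9 px

16:9 ≈ 1.77778.
Shorter side = 407 ÷ 1.77778 ≈ 228.937 → 228.9 px.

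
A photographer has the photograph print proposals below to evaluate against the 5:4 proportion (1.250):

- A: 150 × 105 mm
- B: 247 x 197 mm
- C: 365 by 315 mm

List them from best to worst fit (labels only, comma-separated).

B, C, A

A: 150/105 ≈ 1.429 → |1.429 − 1.250| = 0.179
B: 247/197 ≈ 1.254 → |1.254 − 1.250| = 0.004
C: 365/315 ≈ 1.159 → |1.159 − 1.250| = 0.091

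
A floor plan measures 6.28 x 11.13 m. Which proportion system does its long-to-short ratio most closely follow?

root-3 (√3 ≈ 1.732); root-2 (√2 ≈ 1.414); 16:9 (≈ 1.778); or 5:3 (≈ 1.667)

Ratio = 11.13 / 6.28 ≈ 1.772.
Distances: root-3 1.732 (Δ 0.040); root-2 1.414 (Δ 0.358); 16:9 1.778 (Δ 0.006); 5:3 1.667 (Δ 0.105).

16:9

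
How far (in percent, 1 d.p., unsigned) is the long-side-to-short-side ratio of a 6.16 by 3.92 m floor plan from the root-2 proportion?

11.1%

Ratio = 6.16 / 3.92 ≈ 1.5714.
Ideal root-2 ≈ 1.4142. |1.5714 − 1.4142| / 1.4142 ≈ 11.12% → 11.1%.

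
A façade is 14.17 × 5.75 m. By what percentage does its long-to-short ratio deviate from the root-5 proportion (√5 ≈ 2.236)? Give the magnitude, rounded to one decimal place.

Ratio = 14.17 / 5.75 ≈ 2.4643.
Ideal root-5 ≈ 2.2361. |2.4643 − 2.2361| / 2.2361 ≈ 10.21% → 10.2%.

10.2%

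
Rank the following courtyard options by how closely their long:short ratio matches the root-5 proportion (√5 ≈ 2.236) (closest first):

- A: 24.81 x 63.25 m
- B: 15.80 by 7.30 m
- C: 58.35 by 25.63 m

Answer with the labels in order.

Ratios: A = 63.25 / 24.81 ≈ 2.549; B = 15.80 / 7.30 ≈ 2.164; C = 58.35 / 25.63 ≈ 2.277.
|Δ from 2.236|: A 0.313; B 0.072; C 0.041.

C, B, A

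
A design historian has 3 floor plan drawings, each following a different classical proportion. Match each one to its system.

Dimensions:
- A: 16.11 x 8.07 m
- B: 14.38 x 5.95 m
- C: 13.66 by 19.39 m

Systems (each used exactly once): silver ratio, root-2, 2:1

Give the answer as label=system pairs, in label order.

A=2:1, B=silver ratio, C=root-2

A = 16.11/8.07 ≈ 1.996 → 2:1 (2.000)
B = 14.38/5.95 ≈ 2.417 → silver ratio (2.414)
C = 19.39/13.66 ≈ 1.419 → root-2 (1.414)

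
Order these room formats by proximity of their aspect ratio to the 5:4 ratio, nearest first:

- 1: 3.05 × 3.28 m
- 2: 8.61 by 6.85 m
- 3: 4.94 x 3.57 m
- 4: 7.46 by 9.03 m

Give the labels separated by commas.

2, 4, 3, 1

Ratios: 1 = 3.28 / 3.05 ≈ 1.075; 2 = 8.61 / 6.85 ≈ 1.257; 3 = 4.94 / 3.57 ≈ 1.384; 4 = 9.03 / 7.46 ≈ 1.210.
|Δ from 1.250|: 1 0.175; 2 0.007; 3 0.134; 4 0.040.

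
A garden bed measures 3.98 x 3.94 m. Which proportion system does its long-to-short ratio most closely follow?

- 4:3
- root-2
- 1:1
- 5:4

1:1

3.98/3.94 ≈ 1.010. Nearest candidates are 1:1 (1.000, off by 0.010) and 5:4 (1.250, off by 0.240).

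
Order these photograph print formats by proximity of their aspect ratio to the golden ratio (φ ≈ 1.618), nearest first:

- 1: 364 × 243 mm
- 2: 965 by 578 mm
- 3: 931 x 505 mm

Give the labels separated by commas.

2, 1, 3

1: 364/243 ≈ 1.498 → |1.498 − 1.618| = 0.120
2: 965/578 ≈ 1.670 → |1.670 − 1.618| = 0.052
3: 931/505 ≈ 1.844 → |1.844 − 1.618| = 0.226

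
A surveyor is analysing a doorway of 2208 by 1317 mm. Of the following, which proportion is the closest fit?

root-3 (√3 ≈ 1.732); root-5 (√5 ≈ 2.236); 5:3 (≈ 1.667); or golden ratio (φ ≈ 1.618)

5:3

2208/1317 ≈ 1.677. Nearest candidates are 5:3 (1.667, off by 0.010) and root-3 (1.732, off by 0.055).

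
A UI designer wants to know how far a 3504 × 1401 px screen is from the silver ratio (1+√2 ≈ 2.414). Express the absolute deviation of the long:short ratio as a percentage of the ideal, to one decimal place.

Ratio = 3504 / 1401 ≈ 2.5011.
Ideal silver ratio ≈ 2.4142. |2.5011 − 2.4142| / 2.4142 ≈ 3.60% → 3.6%.

3.6%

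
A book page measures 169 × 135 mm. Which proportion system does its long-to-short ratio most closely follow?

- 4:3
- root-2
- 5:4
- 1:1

169/135 ≈ 1.252. Nearest candidates are 5:4 (1.250, off by 0.002) and 4:3 (1.333, off by 0.081).

5:4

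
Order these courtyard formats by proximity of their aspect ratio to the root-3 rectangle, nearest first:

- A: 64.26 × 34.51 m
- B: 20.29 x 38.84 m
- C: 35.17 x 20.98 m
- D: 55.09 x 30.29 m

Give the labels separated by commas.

C, D, A, B

A: 64.26/34.51 ≈ 1.862 → |1.862 − 1.732| = 0.130
B: 38.84/20.29 ≈ 1.914 → |1.914 − 1.732| = 0.182
C: 35.17/20.98 ≈ 1.676 → |1.676 − 1.732| = 0.056
D: 55.09/30.29 ≈ 1.819 → |1.819 − 1.732| = 0.087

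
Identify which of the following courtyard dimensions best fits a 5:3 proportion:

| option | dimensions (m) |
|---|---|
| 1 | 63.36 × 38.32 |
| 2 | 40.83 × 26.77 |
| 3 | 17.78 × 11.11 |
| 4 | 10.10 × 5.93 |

1

Target 5:3 ≈ 1.667.
1: 1.653 (Δ0.014)  2: 1.525 (Δ0.142)  3: 1.600 (Δ0.067)  4: 1.703 (Δ0.036)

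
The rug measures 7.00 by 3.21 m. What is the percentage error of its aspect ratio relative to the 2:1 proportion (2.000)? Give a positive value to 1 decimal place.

Ratio = 7.00 / 3.21 ≈ 2.1807.
Ideal 2:1 = 2.0000. |2.1807 − 2.0000| / 2.0000 ≈ 9.03% → 9.0%.

9.0%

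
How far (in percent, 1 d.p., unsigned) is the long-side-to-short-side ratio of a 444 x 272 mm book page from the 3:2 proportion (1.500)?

Ratio = 444 / 272 ≈ 1.6324.
Ideal 3:2 = 1.5000. |1.6324 − 1.5000| / 1.5000 ≈ 8.83% → 8.8%.

8.8%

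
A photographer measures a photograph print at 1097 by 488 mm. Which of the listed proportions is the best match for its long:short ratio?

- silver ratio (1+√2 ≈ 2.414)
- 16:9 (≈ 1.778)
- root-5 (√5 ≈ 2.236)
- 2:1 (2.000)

root-5

1097/488 ≈ 2.248. Nearest candidates are root-5 (2.236, off by 0.012) and silver ratio (2.414, off by 0.166).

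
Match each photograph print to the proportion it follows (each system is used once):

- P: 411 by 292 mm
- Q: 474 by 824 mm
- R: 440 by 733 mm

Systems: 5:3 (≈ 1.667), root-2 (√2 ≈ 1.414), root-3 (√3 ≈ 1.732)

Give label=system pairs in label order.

Ratios: P ≈ 1.408; Q ≈ 1.738; R ≈ 1.666.
Targets: 5:3 ≈ 1.667; root-2 ≈ 1.414; root-3 ≈ 1.732.

P=root-2, Q=root-3, R=5:3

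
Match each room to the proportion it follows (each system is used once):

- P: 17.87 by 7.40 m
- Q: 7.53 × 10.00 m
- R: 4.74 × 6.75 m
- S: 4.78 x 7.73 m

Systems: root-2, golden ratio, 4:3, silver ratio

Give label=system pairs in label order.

P = 17.87/7.40 ≈ 2.415 → silver ratio (2.414)
Q = 10.00/7.53 ≈ 1.328 → 4:3 (1.333)
R = 6.75/4.74 ≈ 1.424 → root-2 (1.414)
S = 7.73/4.78 ≈ 1.617 → golden ratio (1.618)

P=silver ratio, Q=4:3, R=root-2, S=golden ratio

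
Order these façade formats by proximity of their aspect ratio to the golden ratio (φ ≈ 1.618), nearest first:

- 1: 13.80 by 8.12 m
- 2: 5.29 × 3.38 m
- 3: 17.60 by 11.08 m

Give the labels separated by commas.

Ratios: 1 = 13.80 / 8.12 ≈ 1.700; 2 = 5.29 / 3.38 ≈ 1.565; 3 = 17.60 / 11.08 ≈ 1.588.
|Δ from 1.618|: 1 0.082; 2 0.053; 3 0.030.

3, 2, 1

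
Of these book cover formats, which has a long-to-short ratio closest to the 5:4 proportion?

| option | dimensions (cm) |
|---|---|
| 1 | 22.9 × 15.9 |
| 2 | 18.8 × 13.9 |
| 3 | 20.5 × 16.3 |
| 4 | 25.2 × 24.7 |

3

Ratios (long/short): 1 ≈ 1.440; 2 ≈ 1.353; 3 ≈ 1.258; 4 ≈ 1.020.
5:4 ≈ 1.250; option 3 is nearest (Δ 0.008).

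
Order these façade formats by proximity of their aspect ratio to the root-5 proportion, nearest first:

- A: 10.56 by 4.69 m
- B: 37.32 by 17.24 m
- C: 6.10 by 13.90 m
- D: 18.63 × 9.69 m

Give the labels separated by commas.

Ratios: A = 10.56 / 4.69 ≈ 2.252; B = 37.32 / 17.24 ≈ 2.165; C = 13.90 / 6.10 ≈ 2.279; D = 18.63 / 9.69 ≈ 1.923.
|Δ from 2.236|: A 0.016; B 0.071; C 0.043; D 0.313.

A, C, B, D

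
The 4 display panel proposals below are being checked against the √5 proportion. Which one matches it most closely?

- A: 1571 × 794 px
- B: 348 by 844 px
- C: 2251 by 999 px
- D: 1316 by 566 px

C

Ratios (long/short): A ≈ 1.979; B ≈ 2.425; C ≈ 2.253; D ≈ 2.325.
root-5 ≈ 2.236; option C is nearest (Δ 0.017).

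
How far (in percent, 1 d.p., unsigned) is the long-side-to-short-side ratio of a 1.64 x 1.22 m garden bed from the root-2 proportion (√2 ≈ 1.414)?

4.9%

Ratio = 1.64 / 1.22 ≈ 1.3443.
Ideal root-2 ≈ 1.4142. |1.3443 − 1.4142| / 1.4142 ≈ 4.94% → 4.9%.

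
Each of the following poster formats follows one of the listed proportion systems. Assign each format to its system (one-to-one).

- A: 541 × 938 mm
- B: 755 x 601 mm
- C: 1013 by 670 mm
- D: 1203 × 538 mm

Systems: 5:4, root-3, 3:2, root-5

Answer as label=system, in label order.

Ratios: A ≈ 1.734; B ≈ 1.256; C ≈ 1.512; D ≈ 2.236.
Targets: 5:4 ≈ 1.250; root-3 ≈ 1.732; 3:2 ≈ 1.500; root-5 ≈ 2.236.

A=root-3, B=5:4, C=3:2, D=root-5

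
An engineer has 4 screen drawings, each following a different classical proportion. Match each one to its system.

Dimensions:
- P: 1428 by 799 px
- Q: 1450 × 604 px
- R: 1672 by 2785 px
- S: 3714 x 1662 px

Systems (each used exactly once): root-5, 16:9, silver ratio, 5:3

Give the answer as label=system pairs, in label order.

Ratios: P ≈ 1.787; Q ≈ 2.401; R ≈ 1.666; S ≈ 2.235.
Targets: root-5 ≈ 2.236; 16:9 ≈ 1.778; silver ratio ≈ 2.414; 5:3 ≈ 1.667.

P=16:9, Q=silver ratio, R=5:3, S=root-5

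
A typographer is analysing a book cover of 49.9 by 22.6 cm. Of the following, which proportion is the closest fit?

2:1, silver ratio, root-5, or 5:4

49.9/22.6 ≈ 2.208. Nearest candidates are root-5 (2.236, off by 0.028) and silver ratio (2.414, off by 0.206).

root-5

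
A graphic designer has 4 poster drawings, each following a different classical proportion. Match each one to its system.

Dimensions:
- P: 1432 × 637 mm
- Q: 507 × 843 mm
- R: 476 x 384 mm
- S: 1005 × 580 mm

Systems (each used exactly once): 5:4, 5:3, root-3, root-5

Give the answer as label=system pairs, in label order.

P=root-5, Q=5:3, R=5:4, S=root-3

P = 1432/637 ≈ 2.248 → root-5 (2.236)
Q = 843/507 ≈ 1.663 → 5:3 (1.667)
R = 476/384 ≈ 1.240 → 5:4 (1.250)
S = 1005/580 ≈ 1.733 → root-3 (1.732)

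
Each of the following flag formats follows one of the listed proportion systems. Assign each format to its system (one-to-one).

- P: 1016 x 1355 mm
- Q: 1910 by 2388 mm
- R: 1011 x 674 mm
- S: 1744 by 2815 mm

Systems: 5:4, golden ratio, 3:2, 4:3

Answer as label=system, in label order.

P=4:3, Q=5:4, R=3:2, S=golden ratio

P = 1355/1016 ≈ 1.334 → 4:3 (1.333)
Q = 2388/1910 ≈ 1.250 → 5:4 (1.250)
R = 1011/674 ≈ 1.500 → 3:2 (1.500)
S = 2815/1744 ≈ 1.614 → golden ratio (1.618)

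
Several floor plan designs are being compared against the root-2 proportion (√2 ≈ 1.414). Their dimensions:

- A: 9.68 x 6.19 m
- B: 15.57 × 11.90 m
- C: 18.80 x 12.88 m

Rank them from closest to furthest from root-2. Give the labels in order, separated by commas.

C, B, A

Ratios: A = 9.68 / 6.19 ≈ 1.564; B = 15.57 / 11.90 ≈ 1.308; C = 18.80 / 12.88 ≈ 1.460.
|Δ from 1.414|: A 0.150; B 0.106; C 0.046.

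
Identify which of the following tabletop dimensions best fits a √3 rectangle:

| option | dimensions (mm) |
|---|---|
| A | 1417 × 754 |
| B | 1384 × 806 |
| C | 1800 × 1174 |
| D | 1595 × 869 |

Ratios (long/short): A ≈ 1.879; B ≈ 1.717; C ≈ 1.533; D ≈ 1.835.
root-3 ≈ 1.732; option B is nearest (Δ 0.015).

B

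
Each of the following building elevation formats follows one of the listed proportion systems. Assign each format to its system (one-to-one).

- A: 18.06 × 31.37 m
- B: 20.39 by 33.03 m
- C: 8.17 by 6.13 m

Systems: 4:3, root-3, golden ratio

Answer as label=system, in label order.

A=root-3, B=golden ratio, C=4:3

A = 31.37/18.06 ≈ 1.737 → root-3 (1.732)
B = 33.03/20.39 ≈ 1.620 → golden ratio (1.618)
C = 8.17/6.13 ≈ 1.333 → 4:3 (1.333)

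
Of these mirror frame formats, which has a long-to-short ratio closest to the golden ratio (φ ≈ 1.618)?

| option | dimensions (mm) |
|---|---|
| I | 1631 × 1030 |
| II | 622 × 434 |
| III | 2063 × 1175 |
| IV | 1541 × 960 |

IV

Ratios (long/short): I ≈ 1.583; II ≈ 1.433; III ≈ 1.756; IV ≈ 1.605.
golden ratio ≈ 1.618; option IV is nearest (Δ 0.013).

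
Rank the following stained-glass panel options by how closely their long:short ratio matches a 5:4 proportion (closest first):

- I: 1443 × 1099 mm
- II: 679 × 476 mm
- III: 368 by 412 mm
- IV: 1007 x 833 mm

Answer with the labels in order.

I: 1443/1099 ≈ 1.313 → |1.313 − 1.250| = 0.063
II: 679/476 ≈ 1.426 → |1.426 − 1.250| = 0.176
III: 412/368 ≈ 1.120 → |1.120 − 1.250| = 0.130
IV: 1007/833 ≈ 1.209 → |1.209 − 1.250| = 0.041

IV, I, III, II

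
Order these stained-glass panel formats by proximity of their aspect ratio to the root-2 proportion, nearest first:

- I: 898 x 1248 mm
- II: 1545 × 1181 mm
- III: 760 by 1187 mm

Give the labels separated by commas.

I, II, III

Ratios: I = 1248 / 898 ≈ 1.390; II = 1545 / 1181 ≈ 1.308; III = 1187 / 760 ≈ 1.562.
|Δ from 1.414|: I 0.024; II 0.106; III 0.148.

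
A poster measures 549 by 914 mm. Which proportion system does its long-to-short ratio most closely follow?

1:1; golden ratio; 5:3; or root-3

Ratio = 914 / 549 ≈ 1.665.
Distances: 1:1 1.000 (Δ 0.665); golden ratio 1.618 (Δ 0.047); 5:3 1.667 (Δ 0.002); root-3 1.732 (Δ 0.067).

5:3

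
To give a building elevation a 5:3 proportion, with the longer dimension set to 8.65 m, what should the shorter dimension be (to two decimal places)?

5:3 ≈ 1.66667.
Shorter side = 8.65 ÷ 1.66667 ≈ 5.1900 → 5.19 m.

5.19 m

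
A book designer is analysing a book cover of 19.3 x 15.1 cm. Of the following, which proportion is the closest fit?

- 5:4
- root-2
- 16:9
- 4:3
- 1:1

5:4

19.3/15.1 ≈ 1.278. Nearest candidates are 5:4 (1.250, off by 0.028) and 4:3 (1.333, off by 0.055).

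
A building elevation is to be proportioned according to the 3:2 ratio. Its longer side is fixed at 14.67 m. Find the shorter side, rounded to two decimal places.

9.78 m

3:2 = 1.50000.
Shorter side = 14.67 ÷ 1.50000 ≈ 9.7800 → 9.78 m.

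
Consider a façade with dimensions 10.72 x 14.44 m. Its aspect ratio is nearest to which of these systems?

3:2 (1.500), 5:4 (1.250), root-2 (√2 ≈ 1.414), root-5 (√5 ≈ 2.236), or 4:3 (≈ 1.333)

4:3

14.44/10.72 ≈ 1.347. Nearest candidates are 4:3 (1.333, off by 0.014) and root-2 (1.414, off by 0.067).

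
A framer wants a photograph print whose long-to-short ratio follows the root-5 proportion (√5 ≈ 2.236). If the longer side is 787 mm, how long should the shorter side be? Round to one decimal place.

root-5 ≈ 2.23607.
Shorter side = 787 ÷ 2.23607 ≈ 351.957 → 352.0 mm.

352.0 mm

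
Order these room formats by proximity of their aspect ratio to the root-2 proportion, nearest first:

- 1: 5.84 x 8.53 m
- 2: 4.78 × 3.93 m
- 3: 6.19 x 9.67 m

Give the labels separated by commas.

1: 8.53/5.84 ≈ 1.461 → |1.461 − 1.414| = 0.047
2: 4.78/3.93 ≈ 1.216 → |1.216 − 1.414| = 0.198
3: 9.67/6.19 ≈ 1.562 → |1.562 − 1.414| = 0.148

1, 3, 2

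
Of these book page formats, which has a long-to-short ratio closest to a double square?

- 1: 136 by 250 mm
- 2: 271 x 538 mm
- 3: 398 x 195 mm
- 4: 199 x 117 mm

Ratios (long/short): 1 ≈ 1.838; 2 ≈ 1.985; 3 ≈ 2.041; 4 ≈ 1.701.
2:1 ≈ 2.000; option 2 is nearest (Δ 0.015).

2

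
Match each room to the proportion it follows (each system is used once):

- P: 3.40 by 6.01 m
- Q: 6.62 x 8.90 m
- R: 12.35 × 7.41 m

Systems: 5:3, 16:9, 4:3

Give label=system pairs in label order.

Ratios: P ≈ 1.768; Q ≈ 1.344; R ≈ 1.667.
Targets: 5:3 ≈ 1.667; 16:9 ≈ 1.778; 4:3 ≈ 1.333.

P=16:9, Q=4:3, R=5:3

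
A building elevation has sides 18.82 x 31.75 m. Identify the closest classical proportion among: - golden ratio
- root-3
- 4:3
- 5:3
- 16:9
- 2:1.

5:3

31.75/18.82 ≈ 1.687. Nearest candidates are 5:3 (1.667, off by 0.020) and root-3 (1.732, off by 0.045).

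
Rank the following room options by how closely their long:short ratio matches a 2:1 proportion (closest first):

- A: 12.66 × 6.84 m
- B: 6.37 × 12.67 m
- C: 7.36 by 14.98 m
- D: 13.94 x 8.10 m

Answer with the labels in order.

B, C, A, D

Ratios: A = 12.66 / 6.84 ≈ 1.851; B = 12.67 / 6.37 ≈ 1.989; C = 14.98 / 7.36 ≈ 2.035; D = 13.94 / 8.10 ≈ 1.721.
|Δ from 2.000|: A 0.149; B 0.011; C 0.035; D 0.279.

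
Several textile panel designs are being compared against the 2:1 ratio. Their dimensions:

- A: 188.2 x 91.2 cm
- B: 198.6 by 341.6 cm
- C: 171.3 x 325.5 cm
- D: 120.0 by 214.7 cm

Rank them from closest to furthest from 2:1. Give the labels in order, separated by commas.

A, C, D, B

Ratios: A = 188.2 / 91.2 ≈ 2.064; B = 341.6 / 198.6 ≈ 1.720; C = 325.5 / 171.3 ≈ 1.900; D = 214.7 / 120.0 ≈ 1.789.
|Δ from 2.000|: A 0.064; B 0.280; C 0.100; D 0.211.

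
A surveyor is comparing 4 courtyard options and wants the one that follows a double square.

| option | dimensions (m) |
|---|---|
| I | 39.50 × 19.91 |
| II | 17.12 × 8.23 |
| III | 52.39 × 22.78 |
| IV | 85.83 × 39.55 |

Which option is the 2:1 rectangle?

I

Ratios (long/short): I ≈ 1.984; II ≈ 2.080; III ≈ 2.300; IV ≈ 2.170.
2:1 ≈ 2.000; option I is nearest (Δ 0.016).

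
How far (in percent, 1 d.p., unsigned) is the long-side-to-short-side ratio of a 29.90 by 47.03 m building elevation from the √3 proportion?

Ratio = 47.03 / 29.90 ≈ 1.5729.
Ideal root-3 ≈ 1.7321. |1.5729 − 1.7321| / 1.7321 ≈ 9.19% → 9.2%.

9.2%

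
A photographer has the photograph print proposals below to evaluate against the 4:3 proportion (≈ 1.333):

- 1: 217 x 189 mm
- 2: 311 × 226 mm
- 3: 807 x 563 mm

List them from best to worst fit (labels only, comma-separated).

1: 217/189 ≈ 1.148 → |1.148 − 1.333| = 0.185
2: 311/226 ≈ 1.376 → |1.376 − 1.333| = 0.043
3: 807/563 ≈ 1.433 → |1.433 − 1.333| = 0.100

2, 3, 1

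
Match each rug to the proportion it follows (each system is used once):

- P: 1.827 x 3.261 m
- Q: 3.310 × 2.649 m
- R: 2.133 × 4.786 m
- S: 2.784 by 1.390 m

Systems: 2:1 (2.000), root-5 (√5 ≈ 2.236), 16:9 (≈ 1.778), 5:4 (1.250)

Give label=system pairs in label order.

P=16:9, Q=5:4, R=root-5, S=2:1

P = 3.261/1.827 ≈ 1.785 → 16:9 (1.778)
Q = 3.310/2.649 ≈ 1.250 → 5:4 (1.250)
R = 4.786/2.133 ≈ 2.244 → root-5 (2.236)
S = 2.784/1.390 ≈ 2.003 → 2:1 (2.000)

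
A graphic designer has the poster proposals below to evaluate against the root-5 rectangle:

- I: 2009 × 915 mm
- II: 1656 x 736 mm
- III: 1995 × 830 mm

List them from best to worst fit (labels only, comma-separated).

I: 2009/915 ≈ 2.196 → |2.196 − 2.236| = 0.040
II: 1656/736 ≈ 2.250 → |2.250 − 2.236| = 0.014
III: 1995/830 ≈ 2.404 → |2.404 − 2.236| = 0.168

II, I, III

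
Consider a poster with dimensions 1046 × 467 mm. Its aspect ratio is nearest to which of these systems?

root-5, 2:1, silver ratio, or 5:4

Ratio = 1046 / 467 ≈ 2.240.
Distances: root-5 2.236 (Δ 0.004); 2:1 2.000 (Δ 0.240); silver ratio 2.414 (Δ 0.174); 5:4 1.250 (Δ 0.990).

root-5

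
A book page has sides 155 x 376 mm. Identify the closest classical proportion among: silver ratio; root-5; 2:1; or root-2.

376/155 ≈ 2.426. Nearest candidates are silver ratio (2.414, off by 0.012) and root-5 (2.236, off by 0.190).

silver ratio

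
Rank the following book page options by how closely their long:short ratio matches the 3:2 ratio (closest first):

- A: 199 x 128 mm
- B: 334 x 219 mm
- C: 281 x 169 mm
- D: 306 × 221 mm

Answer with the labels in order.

B, A, D, C

Ratios: A = 199 / 128 ≈ 1.555; B = 334 / 219 ≈ 1.525; C = 281 / 169 ≈ 1.663; D = 306 / 221 ≈ 1.385.
|Δ from 1.500|: A 0.055; B 0.025; C 0.163; D 0.115.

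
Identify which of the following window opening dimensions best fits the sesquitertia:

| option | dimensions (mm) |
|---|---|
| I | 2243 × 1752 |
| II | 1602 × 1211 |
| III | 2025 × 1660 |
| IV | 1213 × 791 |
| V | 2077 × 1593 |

II

Ratios (long/short): I ≈ 1.280; II ≈ 1.323; III ≈ 1.220; IV ≈ 1.534; V ≈ 1.304.
4:3 ≈ 1.333; option II is nearest (Δ 0.010).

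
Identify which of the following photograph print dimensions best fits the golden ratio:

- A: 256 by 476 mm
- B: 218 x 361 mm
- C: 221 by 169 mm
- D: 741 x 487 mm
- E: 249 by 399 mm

E

Target golden ratio ≈ 1.618.
A: 1.859 (Δ0.241)  B: 1.656 (Δ0.038)  C: 1.308 (Δ0.310)  D: 1.522 (Δ0.096)  E: 1.602 (Δ0.016)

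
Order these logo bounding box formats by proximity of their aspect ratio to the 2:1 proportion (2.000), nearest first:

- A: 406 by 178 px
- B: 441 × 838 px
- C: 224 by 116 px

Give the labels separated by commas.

A: 406/178 ≈ 2.281 → |2.281 − 2.000| = 0.281
B: 838/441 ≈ 1.900 → |1.900 − 2.000| = 0.100
C: 224/116 ≈ 1.931 → |1.931 − 2.000| = 0.069

C, B, A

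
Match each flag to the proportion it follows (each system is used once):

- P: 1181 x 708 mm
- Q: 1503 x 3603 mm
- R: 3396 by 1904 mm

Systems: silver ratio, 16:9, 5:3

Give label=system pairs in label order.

P=5:3, Q=silver ratio, R=16:9

Ratios: P ≈ 1.668; Q ≈ 2.397; R ≈ 1.784.
Targets: silver ratio ≈ 2.414; 16:9 ≈ 1.778; 5:3 ≈ 1.667.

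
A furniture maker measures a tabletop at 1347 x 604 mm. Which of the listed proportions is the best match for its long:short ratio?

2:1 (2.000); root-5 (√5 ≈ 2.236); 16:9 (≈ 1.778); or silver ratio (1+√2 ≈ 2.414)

root-5

Ratio = 1347 / 604 ≈ 2.230.
Distances: 2:1 2.000 (Δ 0.230); root-5 2.236 (Δ 0.006); 16:9 1.778 (Δ 0.452); silver ratio 2.414 (Δ 0.184).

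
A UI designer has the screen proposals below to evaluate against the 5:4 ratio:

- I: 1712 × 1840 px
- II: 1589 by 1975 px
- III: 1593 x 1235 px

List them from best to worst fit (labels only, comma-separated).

II, III, I

Ratios: I = 1840 / 1712 ≈ 1.075; II = 1975 / 1589 ≈ 1.243; III = 1593 / 1235 ≈ 1.290.
|Δ from 1.250|: I 0.175; II 0.007; III 0.040.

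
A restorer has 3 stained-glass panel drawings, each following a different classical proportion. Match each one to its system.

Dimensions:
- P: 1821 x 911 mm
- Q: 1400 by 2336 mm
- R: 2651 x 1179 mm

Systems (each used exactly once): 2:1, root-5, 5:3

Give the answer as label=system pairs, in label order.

P=2:1, Q=5:3, R=root-5

Ratios: P ≈ 1.999; Q ≈ 1.669; R ≈ 2.249.
Targets: 2:1 ≈ 2.000; root-5 ≈ 2.236; 5:3 ≈ 1.667.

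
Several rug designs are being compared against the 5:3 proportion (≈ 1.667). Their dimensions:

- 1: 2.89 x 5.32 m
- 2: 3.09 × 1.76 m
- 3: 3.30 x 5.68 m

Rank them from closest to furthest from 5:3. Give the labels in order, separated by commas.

1: 5.32/2.89 ≈ 1.841 → |1.841 − 1.667| = 0.174
2: 3.09/1.76 ≈ 1.756 → |1.756 − 1.667| = 0.089
3: 5.68/3.30 ≈ 1.721 → |1.721 − 1.667| = 0.054

3, 2, 1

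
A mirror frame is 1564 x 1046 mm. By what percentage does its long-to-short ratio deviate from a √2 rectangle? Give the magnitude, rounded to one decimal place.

5.7%

Ratio = 1564 / 1046 ≈ 1.4952.
Ideal root-2 ≈ 1.4142. |1.4952 − 1.4142| / 1.4142 ≈ 5.73% → 5.7%.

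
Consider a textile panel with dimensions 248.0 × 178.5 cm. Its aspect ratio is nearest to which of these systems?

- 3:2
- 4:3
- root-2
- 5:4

root-2

248.0/178.5 ≈ 1.389. Nearest candidates are root-2 (1.414, off by 0.025) and 4:3 (1.333, off by 0.056).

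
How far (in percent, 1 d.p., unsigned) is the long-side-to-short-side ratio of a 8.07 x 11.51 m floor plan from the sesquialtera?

4.9%

Ratio = 11.51 / 8.07 ≈ 1.4263.
Ideal 3:2 = 1.5000. |1.4263 − 1.5000| / 1.5000 ≈ 4.91% → 4.9%.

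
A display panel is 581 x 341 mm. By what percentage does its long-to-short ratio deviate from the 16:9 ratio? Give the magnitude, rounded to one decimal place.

4.2%

Ratio = 581 / 341 ≈ 1.7038.
Ideal 16:9 ≈ 1.7778. |1.7038 − 1.7778| / 1.7778 ≈ 4.16% → 4.2%.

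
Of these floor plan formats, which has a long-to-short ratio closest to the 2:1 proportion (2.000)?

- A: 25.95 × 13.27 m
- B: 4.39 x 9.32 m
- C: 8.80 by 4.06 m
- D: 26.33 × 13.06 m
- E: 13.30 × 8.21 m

Target 2:1 ≈ 2.000.
A: 1.956 (Δ0.044)  B: 2.123 (Δ0.123)  C: 2.167 (Δ0.167)  D: 2.016 (Δ0.016)  E: 1.620 (Δ0.380)

D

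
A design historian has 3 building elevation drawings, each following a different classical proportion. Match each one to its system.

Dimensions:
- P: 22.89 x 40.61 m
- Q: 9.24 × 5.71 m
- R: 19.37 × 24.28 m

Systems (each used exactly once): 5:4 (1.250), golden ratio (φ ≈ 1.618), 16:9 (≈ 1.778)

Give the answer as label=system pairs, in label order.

P = 40.61/22.89 ≈ 1.774 → 16:9 (1.778)
Q = 9.24/5.71 ≈ 1.618 → golden ratio (1.618)
R = 24.28/19.37 ≈ 1.253 → 5:4 (1.250)

P=16:9, Q=golden ratio, R=5:4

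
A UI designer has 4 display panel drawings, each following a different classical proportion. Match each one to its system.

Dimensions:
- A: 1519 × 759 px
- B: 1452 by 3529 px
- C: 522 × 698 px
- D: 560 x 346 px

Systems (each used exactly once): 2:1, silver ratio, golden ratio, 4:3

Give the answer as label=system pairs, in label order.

Ratios: A ≈ 2.001; B ≈ 2.430; C ≈ 1.337; D ≈ 1.618.
Targets: 2:1 ≈ 2.000; silver ratio ≈ 2.414; golden ratio ≈ 1.618; 4:3 ≈ 1.333.

A=2:1, B=silver ratio, C=4:3, D=golden ratio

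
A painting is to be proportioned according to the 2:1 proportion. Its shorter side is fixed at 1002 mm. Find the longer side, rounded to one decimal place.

2:1 = 2.00000.
Longer side = 1002 × 2.00000 ≈ 2004.000 → 2004.0 mm.

2004.0 mm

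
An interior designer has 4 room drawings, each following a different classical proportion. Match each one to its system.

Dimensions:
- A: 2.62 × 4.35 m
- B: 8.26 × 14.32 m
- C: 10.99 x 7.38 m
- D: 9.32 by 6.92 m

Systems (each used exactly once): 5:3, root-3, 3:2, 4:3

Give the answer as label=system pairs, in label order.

A=5:3, B=root-3, C=3:2, D=4:3

Ratios: A ≈ 1.660; B ≈ 1.734; C ≈ 1.489; D ≈ 1.347.
Targets: 5:3 ≈ 1.667; root-3 ≈ 1.732; 3:2 ≈ 1.500; 4:3 ≈ 1.333.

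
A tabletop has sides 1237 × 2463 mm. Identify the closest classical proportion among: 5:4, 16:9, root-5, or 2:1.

Ratio = 2463 / 1237 ≈ 1.991.
Distances: 5:4 1.250 (Δ 0.741); 16:9 1.778 (Δ 0.213); root-5 2.236 (Δ 0.245); 2:1 2.000 (Δ 0.009).

2:1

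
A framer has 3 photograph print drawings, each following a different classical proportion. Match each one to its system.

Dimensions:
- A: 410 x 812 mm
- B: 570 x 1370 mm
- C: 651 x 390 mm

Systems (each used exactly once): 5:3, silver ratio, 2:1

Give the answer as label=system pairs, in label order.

A=2:1, B=silver ratio, C=5:3

A = 812/410 ≈ 1.980 → 2:1 (2.000)
B = 1370/570 ≈ 2.404 → silver ratio (2.414)
C = 651/390 ≈ 1.669 → 5:3 (1.667)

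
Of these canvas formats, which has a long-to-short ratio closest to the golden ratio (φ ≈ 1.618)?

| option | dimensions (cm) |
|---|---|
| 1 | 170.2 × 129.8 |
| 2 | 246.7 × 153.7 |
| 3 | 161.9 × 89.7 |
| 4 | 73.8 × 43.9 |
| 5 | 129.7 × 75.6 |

Target golden ratio ≈ 1.618.
1: 1.311 (Δ0.307)  2: 1.605 (Δ0.013)  3: 1.805 (Δ0.187)  4: 1.681 (Δ0.063)  5: 1.716 (Δ0.098)

2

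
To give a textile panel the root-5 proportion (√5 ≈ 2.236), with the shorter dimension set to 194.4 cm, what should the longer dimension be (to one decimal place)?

root-5 ≈ 2.23607.
Longer side = 194.4 × 2.23607 ≈ 434.692 → 434.7 cm.

434.7 cm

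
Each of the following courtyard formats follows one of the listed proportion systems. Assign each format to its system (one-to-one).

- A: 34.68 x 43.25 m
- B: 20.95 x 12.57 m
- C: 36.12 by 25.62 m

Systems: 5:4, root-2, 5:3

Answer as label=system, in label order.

A = 43.25/34.68 ≈ 1.247 → 5:4 (1.250)
B = 20.95/12.57 ≈ 1.667 → 5:3 (1.667)
C = 36.12/25.62 ≈ 1.410 → root-2 (1.414)

A=5:4, B=5:3, C=root-2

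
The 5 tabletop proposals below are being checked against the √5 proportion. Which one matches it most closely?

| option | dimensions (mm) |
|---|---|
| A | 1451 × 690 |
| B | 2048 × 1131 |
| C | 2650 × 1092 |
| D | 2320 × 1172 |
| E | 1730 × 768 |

E

Ratios (long/short): A ≈ 2.103; B ≈ 1.811; C ≈ 2.427; D ≈ 1.980; E ≈ 2.253.
root-5 ≈ 2.236; option E is nearest (Δ 0.017).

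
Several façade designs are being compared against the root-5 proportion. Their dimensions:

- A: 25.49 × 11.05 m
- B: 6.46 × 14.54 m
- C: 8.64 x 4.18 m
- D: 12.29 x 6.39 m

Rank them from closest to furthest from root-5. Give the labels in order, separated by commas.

B, A, C, D

Ratios: A = 25.49 / 11.05 ≈ 2.307; B = 14.54 / 6.46 ≈ 2.251; C = 8.64 / 4.18 ≈ 2.067; D = 12.29 / 6.39 ≈ 1.923.
|Δ from 2.236|: A 0.071; B 0.015; C 0.169; D 0.313.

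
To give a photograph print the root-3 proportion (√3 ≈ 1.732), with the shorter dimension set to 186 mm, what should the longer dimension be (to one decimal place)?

root-3 ≈ 1.73205.
Longer side = 186 × 1.73205 ≈ 322.161 → 322.2 mm.

322.2 mm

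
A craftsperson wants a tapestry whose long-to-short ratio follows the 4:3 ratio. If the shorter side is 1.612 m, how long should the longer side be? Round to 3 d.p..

2.149 m

4:3 ≈ 1.33333.
Longer side = 1.612 × 1.33333 ≈ 2.14933 → 2.149 m.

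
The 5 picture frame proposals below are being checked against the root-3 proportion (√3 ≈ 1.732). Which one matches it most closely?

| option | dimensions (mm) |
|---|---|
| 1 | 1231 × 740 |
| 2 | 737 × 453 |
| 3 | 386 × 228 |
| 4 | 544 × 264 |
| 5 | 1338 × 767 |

Target root-3 ≈ 1.732.
1: 1.664 (Δ0.068)  2: 1.627 (Δ0.105)  3: 1.693 (Δ0.039)  4: 2.061 (Δ0.329)  5: 1.744 (Δ0.012)

5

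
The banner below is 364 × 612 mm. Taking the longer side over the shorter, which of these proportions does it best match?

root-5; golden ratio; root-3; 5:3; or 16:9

612/364 ≈ 1.681. Nearest candidates are 5:3 (1.667, off by 0.014) and root-3 (1.732, off by 0.051).

5:3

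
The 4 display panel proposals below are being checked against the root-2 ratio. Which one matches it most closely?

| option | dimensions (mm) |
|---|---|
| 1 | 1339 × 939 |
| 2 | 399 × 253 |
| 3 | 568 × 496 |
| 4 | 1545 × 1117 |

1

Target root-2 ≈ 1.414.
1: 1.426 (Δ0.012)  2: 1.577 (Δ0.163)  3: 1.145 (Δ0.269)  4: 1.383 (Δ0.031)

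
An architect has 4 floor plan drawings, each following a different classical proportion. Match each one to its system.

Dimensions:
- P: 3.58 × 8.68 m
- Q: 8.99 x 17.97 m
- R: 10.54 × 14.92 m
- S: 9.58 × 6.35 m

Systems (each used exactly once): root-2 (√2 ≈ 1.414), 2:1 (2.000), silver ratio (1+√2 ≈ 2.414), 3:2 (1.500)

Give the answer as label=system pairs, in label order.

P = 8.68/3.58 ≈ 2.425 → silver ratio (2.414)
Q = 17.97/8.99 ≈ 1.999 → 2:1 (2.000)
R = 14.92/10.54 ≈ 1.416 → root-2 (1.414)
S = 9.58/6.35 ≈ 1.509 → 3:2 (1.500)

P=silver ratio, Q=2:1, R=root-2, S=3:2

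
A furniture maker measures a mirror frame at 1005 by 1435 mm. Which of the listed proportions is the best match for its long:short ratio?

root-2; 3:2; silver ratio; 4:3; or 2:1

root-2

Ratio = 1435 / 1005 ≈ 1.428.
Distances: root-2 1.414 (Δ 0.014); 3:2 1.500 (Δ 0.072); silver ratio 2.414 (Δ 0.986); 4:3 1.333 (Δ 0.095); 2:1 2.000 (Δ 0.572).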